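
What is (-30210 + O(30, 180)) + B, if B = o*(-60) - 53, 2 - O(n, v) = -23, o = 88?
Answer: -35518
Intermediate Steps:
O(n, v) = 25 (O(n, v) = 2 - 1*(-23) = 2 + 23 = 25)
B = -5333 (B = 88*(-60) - 53 = -5280 - 53 = -5333)
(-30210 + O(30, 180)) + B = (-30210 + 25) - 5333 = -30185 - 5333 = -35518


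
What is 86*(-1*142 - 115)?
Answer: -22102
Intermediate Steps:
86*(-1*142 - 115) = 86*(-142 - 115) = 86*(-257) = -22102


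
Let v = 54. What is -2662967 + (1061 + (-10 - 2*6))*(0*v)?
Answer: -2662967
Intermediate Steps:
-2662967 + (1061 + (-10 - 2*6))*(0*v) = -2662967 + (1061 + (-10 - 2*6))*(0*54) = -2662967 + (1061 + (-10 - 12))*0 = -2662967 + (1061 - 22)*0 = -2662967 + 1039*0 = -2662967 + 0 = -2662967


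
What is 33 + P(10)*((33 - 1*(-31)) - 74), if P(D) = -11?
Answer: 143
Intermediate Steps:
33 + P(10)*((33 - 1*(-31)) - 74) = 33 - 11*((33 - 1*(-31)) - 74) = 33 - 11*((33 + 31) - 74) = 33 - 11*(64 - 74) = 33 - 11*(-10) = 33 + 110 = 143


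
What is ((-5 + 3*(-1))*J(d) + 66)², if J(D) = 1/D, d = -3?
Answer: 42436/9 ≈ 4715.1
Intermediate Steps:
((-5 + 3*(-1))*J(d) + 66)² = ((-5 + 3*(-1))/(-3) + 66)² = ((-5 - 3)*(-⅓) + 66)² = (-8*(-⅓) + 66)² = (8/3 + 66)² = (206/3)² = 42436/9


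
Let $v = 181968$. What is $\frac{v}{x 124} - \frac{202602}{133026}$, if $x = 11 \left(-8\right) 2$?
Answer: $- \frac{298208971}{30241244} \approx -9.861$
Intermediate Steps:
$x = -176$ ($x = \left(-88\right) 2 = -176$)
$\frac{v}{x 124} - \frac{202602}{133026} = \frac{181968}{\left(-176\right) 124} - \frac{202602}{133026} = \frac{181968}{-21824} - \frac{33767}{22171} = 181968 \left(- \frac{1}{21824}\right) - \frac{33767}{22171} = - \frac{11373}{1364} - \frac{33767}{22171} = - \frac{298208971}{30241244}$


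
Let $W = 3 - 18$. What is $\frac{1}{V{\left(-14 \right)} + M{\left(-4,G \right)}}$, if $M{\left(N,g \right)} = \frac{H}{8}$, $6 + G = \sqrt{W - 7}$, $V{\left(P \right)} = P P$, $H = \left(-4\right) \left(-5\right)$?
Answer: $\frac{2}{397} \approx 0.0050378$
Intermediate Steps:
$H = 20$
$W = -15$ ($W = 3 - 18 = -15$)
$V{\left(P \right)} = P^{2}$
$G = -6 + i \sqrt{22}$ ($G = -6 + \sqrt{-15 - 7} = -6 + \sqrt{-22} = -6 + i \sqrt{22} \approx -6.0 + 4.6904 i$)
$M{\left(N,g \right)} = \frac{5}{2}$ ($M{\left(N,g \right)} = \frac{20}{8} = 20 \cdot \frac{1}{8} = \frac{5}{2}$)
$\frac{1}{V{\left(-14 \right)} + M{\left(-4,G \right)}} = \frac{1}{\left(-14\right)^{2} + \frac{5}{2}} = \frac{1}{196 + \frac{5}{2}} = \frac{1}{\frac{397}{2}} = \frac{2}{397}$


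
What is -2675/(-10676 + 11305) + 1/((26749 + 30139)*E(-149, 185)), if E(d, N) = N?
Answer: -760876983/178912760 ≈ -4.2528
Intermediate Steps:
-2675/(-10676 + 11305) + 1/((26749 + 30139)*E(-149, 185)) = -2675/(-10676 + 11305) + 1/((26749 + 30139)*185) = -2675/629 + (1/185)/56888 = -2675*1/629 + (1/56888)*(1/185) = -2675/629 + 1/10524280 = -760876983/178912760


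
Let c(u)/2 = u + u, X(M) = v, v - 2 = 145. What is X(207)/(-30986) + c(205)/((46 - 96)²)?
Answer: 1252051/3873250 ≈ 0.32326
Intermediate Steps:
v = 147 (v = 2 + 145 = 147)
X(M) = 147
c(u) = 4*u (c(u) = 2*(u + u) = 2*(2*u) = 4*u)
X(207)/(-30986) + c(205)/((46 - 96)²) = 147/(-30986) + (4*205)/((46 - 96)²) = 147*(-1/30986) + 820/((-50)²) = -147/30986 + 820/2500 = -147/30986 + 820*(1/2500) = -147/30986 + 41/125 = 1252051/3873250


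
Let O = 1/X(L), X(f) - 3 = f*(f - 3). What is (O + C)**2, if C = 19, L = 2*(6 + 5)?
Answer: 64000000/177241 ≈ 361.09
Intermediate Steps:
L = 22 (L = 2*11 = 22)
X(f) = 3 + f*(-3 + f) (X(f) = 3 + f*(f - 3) = 3 + f*(-3 + f))
O = 1/421 (O = 1/(3 + 22**2 - 3*22) = 1/(3 + 484 - 66) = 1/421 ≈ 0.0023753)
(O + C)**2 = (1/421 + 19)**2 = (8000/421)**2 = 64000000/177241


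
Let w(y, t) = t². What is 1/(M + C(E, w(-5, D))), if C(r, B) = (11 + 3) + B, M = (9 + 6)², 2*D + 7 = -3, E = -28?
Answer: 1/264 ≈ 0.0037879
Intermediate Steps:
D = -5 (D = -7/2 + (½)*(-3) = -7/2 - 3/2 = -5)
M = 225 (M = 15² = 225)
C(r, B) = 14 + B
1/(M + C(E, w(-5, D))) = 1/(225 + (14 + (-5)²)) = 1/(225 + (14 + 25)) = 1/(225 + 39) = 1/264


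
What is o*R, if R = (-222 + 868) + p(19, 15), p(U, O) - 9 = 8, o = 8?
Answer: 5304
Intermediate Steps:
p(U, O) = 17 (p(U, O) = 9 + 8 = 17)
R = 663 (R = (-222 + 868) + 17 = 646 + 17 = 663)
o*R = 8*663 = 5304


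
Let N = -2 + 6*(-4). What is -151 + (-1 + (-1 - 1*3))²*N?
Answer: -801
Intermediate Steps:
N = -26 (N = -2 - 24 = -26)
-151 + (-1 + (-1 - 1*3))²*N = -151 + (-1 + (-1 - 1*3))²*(-26) = -151 + (-1 + (-1 - 3))²*(-26) = -151 + (-1 - 4)²*(-26) = -151 + (-5)²*(-26) = -151 + 25*(-26) = -151 - 650 = -801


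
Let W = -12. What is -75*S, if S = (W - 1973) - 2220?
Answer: 315375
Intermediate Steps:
S = -4205 (S = (-12 - 1973) - 2220 = -1985 - 2220 = -4205)
-75*S = -75*(-4205) = 315375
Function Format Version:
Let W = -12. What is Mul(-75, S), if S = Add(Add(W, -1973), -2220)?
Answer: 315375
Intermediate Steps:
S = -4205 (S = Add(Add(-12, -1973), -2220) = Add(-1985, -2220) = -4205)
Mul(-75, S) = Mul(-75, -4205) = 315375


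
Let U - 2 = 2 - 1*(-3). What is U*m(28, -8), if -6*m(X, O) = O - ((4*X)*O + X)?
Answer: -3010/3 ≈ -1003.3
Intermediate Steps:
m(X, O) = -O/6 + X/6 + 2*O*X/3 (m(X, O) = -(O - ((4*X)*O + X))/6 = -(O - (4*O*X + X))/6 = -(O - (X + 4*O*X))/6 = -(O + (-X - 4*O*X))/6 = -(O - X - 4*O*X)/6 = -O/6 + X/6 + 2*O*X/3)
U = 7 (U = 2 + (2 - 1*(-3)) = 2 + (2 + 3) = 2 + 5 = 7)
U*m(28, -8) = 7*(-⅙*(-8) + (⅙)*28 + (⅔)*(-8)*28) = 7*(4/3 + 14/3 - 448/3) = 7*(-430/3) = -3010/3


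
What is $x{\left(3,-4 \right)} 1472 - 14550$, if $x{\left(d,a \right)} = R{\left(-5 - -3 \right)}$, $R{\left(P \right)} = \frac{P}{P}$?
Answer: $-13078$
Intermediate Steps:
$R{\left(P \right)} = 1$
$x{\left(d,a \right)} = 1$
$x{\left(3,-4 \right)} 1472 - 14550 = 1 \cdot 1472 - 14550 = 1472 - 14550 = -13078$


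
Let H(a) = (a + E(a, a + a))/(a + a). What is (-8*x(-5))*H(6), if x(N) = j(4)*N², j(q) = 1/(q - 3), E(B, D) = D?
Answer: -300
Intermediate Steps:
H(a) = 3/2 (H(a) = (a + (a + a))/(a + a) = (a + 2*a)/((2*a)) = (3*a)*(1/(2*a)) = 3/2)
j(q) = 1/(-3 + q)
x(N) = N² (x(N) = N²/(-3 + 4) = N²/1 = 1*N² = N²)
(-8*x(-5))*H(6) = -8*(-5)²*(3/2) = -8*25*(3/2) = -200*3/2 = -300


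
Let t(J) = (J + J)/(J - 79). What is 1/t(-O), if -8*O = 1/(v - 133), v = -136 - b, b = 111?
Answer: 240161/2 ≈ 1.2008e+5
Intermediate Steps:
v = -247 (v = -136 - 1*111 = -136 - 111 = -247)
O = 1/3040 (O = -1/(8*(-247 - 133)) = -⅛/(-380) = -⅛*(-1/380) = 1/3040 ≈ 0.00032895)
t(J) = 2*J/(-79 + J) (t(J) = (2*J)/(-79 + J) = 2*J/(-79 + J))
1/t(-O) = 1/(2*(-1*1/3040)/(-79 - 1*1/3040)) = 1/(2*(-1/3040)/(-79 - 1/3040)) = 1/(2*(-1/3040)/(-240161/3040)) = 1/(2*(-1/3040)*(-3040/240161)) = 1/(2/240161) = 240161/2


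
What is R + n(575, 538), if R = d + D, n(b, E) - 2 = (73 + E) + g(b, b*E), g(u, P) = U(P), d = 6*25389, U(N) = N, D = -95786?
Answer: 366511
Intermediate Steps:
d = 152334
g(u, P) = P
n(b, E) = 75 + E + E*b (n(b, E) = 2 + ((73 + E) + b*E) = 2 + ((73 + E) + E*b) = 2 + (73 + E + E*b) = 75 + E + E*b)
R = 56548 (R = 152334 - 95786 = 56548)
R + n(575, 538) = 56548 + (75 + 538 + 538*575) = 56548 + (75 + 538 + 309350) = 56548 + 309963 = 366511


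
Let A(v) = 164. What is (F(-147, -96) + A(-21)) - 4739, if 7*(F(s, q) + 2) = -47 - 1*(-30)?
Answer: -32056/7 ≈ -4579.4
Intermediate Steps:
F(s, q) = -31/7 (F(s, q) = -2 + (-47 - 1*(-30))/7 = -2 + (-47 + 30)/7 = -2 + (⅐)*(-17) = -2 - 17/7 = -31/7)
(F(-147, -96) + A(-21)) - 4739 = (-31/7 + 164) - 4739 = 1117/7 - 4739 = -32056/7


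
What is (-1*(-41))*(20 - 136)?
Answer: -4756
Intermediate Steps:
(-1*(-41))*(20 - 136) = 41*(-116) = -4756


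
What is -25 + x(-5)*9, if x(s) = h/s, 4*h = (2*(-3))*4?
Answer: -71/5 ≈ -14.200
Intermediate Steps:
h = -6 (h = ((2*(-3))*4)/4 = (-6*4)/4 = (1/4)*(-24) = -6)
x(s) = -6/s
-25 + x(-5)*9 = -25 - 6/(-5)*9 = -25 - 6*(-1/5)*9 = -25 + (6/5)*9 = -25 + 54/5 = -71/5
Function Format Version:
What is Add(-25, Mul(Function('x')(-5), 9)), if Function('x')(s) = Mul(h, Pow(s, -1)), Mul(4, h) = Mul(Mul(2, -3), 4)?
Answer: Rational(-71, 5) ≈ -14.200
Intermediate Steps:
h = -6 (h = Mul(Rational(1, 4), Mul(Mul(2, -3), 4)) = Mul(Rational(1, 4), Mul(-6, 4)) = Mul(Rational(1, 4), -24) = -6)
Function('x')(s) = Mul(-6, Pow(s, -1))
Add(-25, Mul(Function('x')(-5), 9)) = Add(-25, Mul(Mul(-6, Pow(-5, -1)), 9)) = Add(-25, Mul(Mul(-6, Rational(-1, 5)), 9)) = Add(-25, Mul(Rational(6, 5), 9)) = Add(-25, Rational(54, 5)) = Rational(-71, 5)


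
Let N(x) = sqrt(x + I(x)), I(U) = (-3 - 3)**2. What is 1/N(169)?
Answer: sqrt(205)/205 ≈ 0.069843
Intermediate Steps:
I(U) = 36 (I(U) = (-6)**2 = 36)
N(x) = sqrt(36 + x) (N(x) = sqrt(x + 36) = sqrt(36 + x))
1/N(169) = 1/(sqrt(36 + 169)) = 1/(sqrt(205)) = sqrt(205)/205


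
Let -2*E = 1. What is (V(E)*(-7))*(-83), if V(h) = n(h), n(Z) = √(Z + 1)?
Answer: 581*√2/2 ≈ 410.83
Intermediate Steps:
E = -½ (E = -½*1 = -½ ≈ -0.50000)
n(Z) = √(1 + Z)
V(h) = √(1 + h)
(V(E)*(-7))*(-83) = (√(1 - ½)*(-7))*(-83) = (√(½)*(-7))*(-83) = ((√2/2)*(-7))*(-83) = -7*√2/2*(-83) = 581*√2/2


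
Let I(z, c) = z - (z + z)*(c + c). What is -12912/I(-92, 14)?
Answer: -3228/1265 ≈ -2.5518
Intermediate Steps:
I(z, c) = z - 4*c*z (I(z, c) = z - 2*z*2*c = z - 4*c*z)
-12912/I(-92, 14) = -12912*(-1/(92*(1 - 4*14))) = -12912*(-1/(92*(1 - 56))) = -12912/((-92*(-55))) = -12912/5060 = -12912*1/5060 = -3228/1265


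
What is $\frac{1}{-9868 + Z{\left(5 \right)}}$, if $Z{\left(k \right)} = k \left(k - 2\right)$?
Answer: $- \frac{1}{9853} \approx -0.00010149$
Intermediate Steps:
$Z{\left(k \right)} = k \left(-2 + k\right)$
$\frac{1}{-9868 + Z{\left(5 \right)}} = \frac{1}{-9868 + 5 \left(-2 + 5\right)} = \frac{1}{-9868 + 5 \cdot 3} = \frac{1}{-9868 + 15} = \frac{1}{-9853} = - \frac{1}{9853}$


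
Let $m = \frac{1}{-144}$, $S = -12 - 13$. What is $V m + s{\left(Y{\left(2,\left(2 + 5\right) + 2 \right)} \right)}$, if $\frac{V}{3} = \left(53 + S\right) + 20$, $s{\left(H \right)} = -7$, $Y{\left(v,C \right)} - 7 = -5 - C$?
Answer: $-8$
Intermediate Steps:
$S = -25$
$Y{\left(v,C \right)} = 2 - C$ ($Y{\left(v,C \right)} = 7 - \left(5 + C\right) = 2 - C$)
$m = - \frac{1}{144} \approx -0.0069444$
$V = 144$ ($V = 3 \left(\left(53 - 25\right) + 20\right) = 3 \left(28 + 20\right) = 3 \cdot 48 = 144$)
$V m + s{\left(Y{\left(2,\left(2 + 5\right) + 2 \right)} \right)} = 144 \left(- \frac{1}{144}\right) - 7 = -1 - 7 = -8$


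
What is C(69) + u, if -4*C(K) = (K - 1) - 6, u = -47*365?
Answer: -34341/2 ≈ -17171.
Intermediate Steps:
u = -17155
C(K) = 7/4 - K/4 (C(K) = -((K - 1) - 6)/4 = -((-1 + K) - 6)/4 = -(-7 + K)/4 = 7/4 - K/4)
C(69) + u = (7/4 - ¼*69) - 17155 = (7/4 - 69/4) - 17155 = -31/2 - 17155 = -34341/2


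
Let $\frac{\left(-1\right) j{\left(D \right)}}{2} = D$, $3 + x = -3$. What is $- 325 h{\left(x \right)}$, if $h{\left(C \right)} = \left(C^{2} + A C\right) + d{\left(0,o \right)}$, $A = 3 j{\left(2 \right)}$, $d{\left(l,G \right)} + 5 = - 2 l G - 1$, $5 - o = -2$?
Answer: $-33150$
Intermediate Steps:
$o = 7$ ($o = 5 - -2 = 5 + 2 = 7$)
$d{\left(l,G \right)} = -6 - 2 G l$ ($d{\left(l,G \right)} = -5 + \left(- 2 l G - 1\right) = -5 - \left(1 + 2 G l\right) = -6 - 2 G l$)
$x = -6$ ($x = -3 - 3 = -6$)
$j{\left(D \right)} = - 2 D$
$A = -12$ ($A = 3 \left(\left(-2\right) 2\right) = 3 \left(-4\right) = -12$)
$h{\left(C \right)} = -6 + C^{2} - 12 C$ ($h{\left(C \right)} = \left(C^{2} - 12 C\right) - \left(6 + 14 \cdot 0\right) = \left(C^{2} - 12 C\right) + \left(-6 + 0\right) = \left(C^{2} - 12 C\right) - 6 = -6 + C^{2} - 12 C$)
$- 325 h{\left(x \right)} = - 325 \left(-6 + \left(-6\right)^{2} - -72\right) = - 325 \left(-6 + 36 + 72\right) = \left(-325\right) 102 = -33150$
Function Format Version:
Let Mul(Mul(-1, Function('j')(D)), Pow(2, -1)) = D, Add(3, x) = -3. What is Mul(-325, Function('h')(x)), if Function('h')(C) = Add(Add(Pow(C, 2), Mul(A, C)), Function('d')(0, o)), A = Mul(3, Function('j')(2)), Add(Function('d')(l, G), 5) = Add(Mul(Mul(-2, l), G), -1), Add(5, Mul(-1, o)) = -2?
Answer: -33150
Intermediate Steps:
o = 7 (o = Add(5, Mul(-1, -2)) = Add(5, 2) = 7)
Function('d')(l, G) = Add(-6, Mul(-2, G, l)) (Function('d')(l, G) = Add(-5, Add(Mul(Mul(-2, l), G), -1)) = Add(-5, Add(Mul(-2, G, l), -1)) = Add(-5, Add(-1, Mul(-2, G, l))) = Add(-6, Mul(-2, G, l)))
x = -6 (x = Add(-3, -3) = -6)
Function('j')(D) = Mul(-2, D)
A = -12 (A = Mul(3, Mul(-2, 2)) = Mul(3, -4) = -12)
Function('h')(C) = Add(-6, Pow(C, 2), Mul(-12, C)) (Function('h')(C) = Add(Add(Pow(C, 2), Mul(-12, C)), Add(-6, Mul(-2, 7, 0))) = Add(Add(Pow(C, 2), Mul(-12, C)), Add(-6, 0)) = Add(Add(Pow(C, 2), Mul(-12, C)), -6) = Add(-6, Pow(C, 2), Mul(-12, C)))
Mul(-325, Function('h')(x)) = Mul(-325, Add(-6, Pow(-6, 2), Mul(-12, -6))) = Mul(-325, Add(-6, 36, 72)) = Mul(-325, 102) = -33150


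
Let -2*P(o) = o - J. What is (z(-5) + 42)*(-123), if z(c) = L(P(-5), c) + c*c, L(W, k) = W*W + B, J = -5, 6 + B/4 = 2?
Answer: -6273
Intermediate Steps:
B = -16 (B = -24 + 4*2 = -24 + 8 = -16)
P(o) = -5/2 - o/2 (P(o) = -(o - 1*(-5))/2 = -(o + 5)/2 = -(5 + o)/2 = -5/2 - o/2)
L(W, k) = -16 + W² (L(W, k) = W*W - 16 = W² - 16 = -16 + W²)
z(c) = -16 + c² (z(c) = (-16 + (-5/2 - ½*(-5))²) + c*c = (-16 + (-5/2 + 5/2)²) + c² = (-16 + 0²) + c² = (-16 + 0) + c² = -16 + c²)
(z(-5) + 42)*(-123) = ((-16 + (-5)²) + 42)*(-123) = ((-16 + 25) + 42)*(-123) = (9 + 42)*(-123) = 51*(-123) = -6273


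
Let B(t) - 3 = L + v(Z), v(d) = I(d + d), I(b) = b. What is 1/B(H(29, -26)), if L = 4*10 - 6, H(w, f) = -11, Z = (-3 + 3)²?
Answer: 1/37 ≈ 0.027027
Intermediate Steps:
Z = 0 (Z = 0² = 0)
v(d) = 2*d (v(d) = d + d = 2*d)
L = 34 (L = 40 - 6 = 34)
B(t) = 37 (B(t) = 3 + (34 + 2*0) = 3 + (34 + 0) = 3 + 34 = 37)
1/B(H(29, -26)) = 1/37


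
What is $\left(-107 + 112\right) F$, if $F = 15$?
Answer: $75$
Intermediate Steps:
$\left(-107 + 112\right) F = \left(-107 + 112\right) 15 = 5 \cdot 15 = 75$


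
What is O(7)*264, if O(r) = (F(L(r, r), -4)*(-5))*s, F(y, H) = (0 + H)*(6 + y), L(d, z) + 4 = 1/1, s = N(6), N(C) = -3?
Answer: -47520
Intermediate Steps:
s = -3
L(d, z) = -3 (L(d, z) = -4 + 1/1 = -4 + 1 = -3)
F(y, H) = H*(6 + y)
O(r) = -180 (O(r) = (-4*(6 - 3)*(-5))*(-3) = (-4*3*(-5))*(-3) = -12*(-5)*(-3) = 60*(-3) = -180)
O(7)*264 = -180*264 = -47520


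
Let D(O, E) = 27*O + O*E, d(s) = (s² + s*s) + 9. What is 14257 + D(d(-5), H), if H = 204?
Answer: 27886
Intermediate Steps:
d(s) = 9 + 2*s² (d(s) = (s² + s²) + 9 = 2*s² + 9 = 9 + 2*s²)
D(O, E) = 27*O + E*O
14257 + D(d(-5), H) = 14257 + (9 + 2*(-5)²)*(27 + 204) = 14257 + (9 + 2*25)*231 = 14257 + (9 + 50)*231 = 14257 + 59*231 = 14257 + 13629 = 27886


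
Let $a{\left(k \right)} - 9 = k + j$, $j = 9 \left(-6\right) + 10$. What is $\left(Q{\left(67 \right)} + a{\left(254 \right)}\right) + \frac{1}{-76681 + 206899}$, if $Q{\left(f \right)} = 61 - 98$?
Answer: $\frac{23699677}{130218} \approx 182.0$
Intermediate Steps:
$Q{\left(f \right)} = -37$
$j = -44$ ($j = -54 + 10 = -44$)
$a{\left(k \right)} = -35 + k$ ($a{\left(k \right)} = 9 + \left(k - 44\right) = 9 + \left(-44 + k\right) = -35 + k$)
$\left(Q{\left(67 \right)} + a{\left(254 \right)}\right) + \frac{1}{-76681 + 206899} = \left(-37 + \left(-35 + 254\right)\right) + \frac{1}{-76681 + 206899} = \left(-37 + 219\right) + \frac{1}{130218} = 182 + \frac{1}{130218} = \frac{23699677}{130218}$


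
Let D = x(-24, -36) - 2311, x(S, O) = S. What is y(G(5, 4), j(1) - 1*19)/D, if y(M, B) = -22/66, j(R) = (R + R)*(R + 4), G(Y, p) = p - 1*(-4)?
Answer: 1/7005 ≈ 0.00014276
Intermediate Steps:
G(Y, p) = 4 + p (G(Y, p) = p + 4 = 4 + p)
j(R) = 2*R*(4 + R) (j(R) = (2*R)*(4 + R) = 2*R*(4 + R))
y(M, B) = -⅓ (y(M, B) = -22*1/66 = -⅓)
D = -2335 (D = -24 - 2311 = -2335)
y(G(5, 4), j(1) - 1*19)/D = -⅓/(-2335) = -⅓*(-1/2335) = 1/7005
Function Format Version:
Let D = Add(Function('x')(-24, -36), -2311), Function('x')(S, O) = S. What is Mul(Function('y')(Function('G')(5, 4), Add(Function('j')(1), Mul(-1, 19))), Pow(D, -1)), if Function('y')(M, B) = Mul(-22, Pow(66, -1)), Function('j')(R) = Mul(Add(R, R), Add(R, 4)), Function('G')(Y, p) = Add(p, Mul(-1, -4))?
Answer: Rational(1, 7005) ≈ 0.00014276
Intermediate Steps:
Function('G')(Y, p) = Add(4, p) (Function('G')(Y, p) = Add(p, 4) = Add(4, p))
Function('j')(R) = Mul(2, R, Add(4, R)) (Function('j')(R) = Mul(Mul(2, R), Add(4, R)) = Mul(2, R, Add(4, R)))
Function('y')(M, B) = Rational(-1, 3) (Function('y')(M, B) = Mul(-22, Rational(1, 66)) = Rational(-1, 3))
D = -2335 (D = Add(-24, -2311) = -2335)
Mul(Function('y')(Function('G')(5, 4), Add(Function('j')(1), Mul(-1, 19))), Pow(D, -1)) = Mul(Rational(-1, 3), Pow(-2335, -1)) = Mul(Rational(-1, 3), Rational(-1, 2335)) = Rational(1, 7005)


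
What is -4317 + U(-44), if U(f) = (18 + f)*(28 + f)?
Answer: -3901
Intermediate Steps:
-4317 + U(-44) = -4317 + (504 + (-44)**2 + 46*(-44)) = -4317 + (504 + 1936 - 2024) = -4317 + 416 = -3901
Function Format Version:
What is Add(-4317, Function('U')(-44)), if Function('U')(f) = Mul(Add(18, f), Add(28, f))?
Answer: -3901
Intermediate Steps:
Add(-4317, Function('U')(-44)) = Add(-4317, Add(504, Pow(-44, 2), Mul(46, -44))) = Add(-4317, Add(504, 1936, -2024)) = Add(-4317, 416) = -3901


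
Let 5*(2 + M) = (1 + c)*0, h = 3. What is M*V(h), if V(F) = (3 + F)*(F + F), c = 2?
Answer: -72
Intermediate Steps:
V(F) = 2*F*(3 + F) (V(F) = (3 + F)*(2*F) = 2*F*(3 + F))
M = -2 (M = -2 + ((1 + 2)*0)/5 = -2 + (3*0)/5 = -2 + (⅕)*0 = -2 + 0 = -2)
M*V(h) = -4*3*(3 + 3) = -4*3*6 = -2*36 = -72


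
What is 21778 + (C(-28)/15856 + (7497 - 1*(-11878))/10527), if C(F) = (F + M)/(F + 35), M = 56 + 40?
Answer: 6361961198947/292103196 ≈ 21780.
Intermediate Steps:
M = 96
C(F) = (96 + F)/(35 + F) (C(F) = (F + 96)/(F + 35) = (96 + F)/(35 + F))
21778 + (C(-28)/15856 + (7497 - 1*(-11878))/10527) = 21778 + (((96 - 28)/(35 - 28))/15856 + (7497 - 1*(-11878))/10527) = 21778 + ((68/7)*(1/15856) + (7497 + 11878)*(1/10527)) = 21778 + (((⅐)*68)*(1/15856) + 19375*(1/10527)) = 21778 + ((68/7)*(1/15856) + 19375/10527) = 21778 + (17/27748 + 19375/10527) = 21778 + 537796459/292103196 = 6361961198947/292103196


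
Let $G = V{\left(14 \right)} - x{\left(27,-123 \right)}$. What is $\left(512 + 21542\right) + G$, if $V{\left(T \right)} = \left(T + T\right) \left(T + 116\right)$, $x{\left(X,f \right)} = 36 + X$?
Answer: $25631$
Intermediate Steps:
$V{\left(T \right)} = 2 T \left(116 + T\right)$
$G = 3577$ ($G = 2 \cdot 14 \left(116 + 14\right) - \left(36 + 27\right) = 2 \cdot 14 \cdot 130 - 63 = 3640 - 63 = 3577$)
$\left(512 + 21542\right) + G = \left(512 + 21542\right) + 3577 = 22054 + 3577 = 25631$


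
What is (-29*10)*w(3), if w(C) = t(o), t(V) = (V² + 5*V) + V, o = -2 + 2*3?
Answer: -11600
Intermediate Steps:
o = 4 (o = -2 + 6 = 4)
t(V) = V² + 6*V
w(C) = 40 (w(C) = 4*(6 + 4) = 4*10 = 40)
(-29*10)*w(3) = -29*10*40 = -290*40 = -11600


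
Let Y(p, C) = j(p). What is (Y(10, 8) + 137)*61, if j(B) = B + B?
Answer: 9577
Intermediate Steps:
j(B) = 2*B
Y(p, C) = 2*p
(Y(10, 8) + 137)*61 = (2*10 + 137)*61 = (20 + 137)*61 = 157*61 = 9577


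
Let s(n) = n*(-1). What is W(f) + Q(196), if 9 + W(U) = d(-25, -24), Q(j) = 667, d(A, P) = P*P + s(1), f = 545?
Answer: 1233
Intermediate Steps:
s(n) = -n
d(A, P) = -1 + P**2 (d(A, P) = P*P - 1*1 = P**2 - 1 = -1 + P**2)
W(U) = 566 (W(U) = -9 + (-1 + (-24)**2) = -9 + (-1 + 576) = -9 + 575 = 566)
W(f) + Q(196) = 566 + 667 = 1233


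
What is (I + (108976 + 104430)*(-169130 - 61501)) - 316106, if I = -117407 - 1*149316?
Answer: -49218622015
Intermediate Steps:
I = -266723 (I = -117407 - 149316 = -266723)
(I + (108976 + 104430)*(-169130 - 61501)) - 316106 = (-266723 + (108976 + 104430)*(-169130 - 61501)) - 316106 = (-266723 + 213406*(-230631)) - 316106 = (-266723 - 49218039186) - 316106 = -49218305909 - 316106 = -49218622015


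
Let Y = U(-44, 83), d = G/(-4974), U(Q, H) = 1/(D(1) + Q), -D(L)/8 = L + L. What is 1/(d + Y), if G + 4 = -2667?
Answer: 16580/8627 ≈ 1.9219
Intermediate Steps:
G = -2671 (G = -4 - 2667 = -2671)
D(L) = -16*L (D(L) = -8*(L + L) = -16*L)
U(Q, H) = 1/(-16 + Q) (U(Q, H) = 1/(-16*1 + Q) = 1/(-16 + Q))
d = 2671/4974 (d = -2671/(-4974) = -2671*(-1/4974) = 2671/4974 ≈ 0.53699)
Y = -1/60 (Y = 1/(-16 - 44) = 1/(-60) = -1/60 ≈ -0.016667)
1/(d + Y) = 1/(2671/4974 - 1/60) = 1/(8627/16580) = 16580/8627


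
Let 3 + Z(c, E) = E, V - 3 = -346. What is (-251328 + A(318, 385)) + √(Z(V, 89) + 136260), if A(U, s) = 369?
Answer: -250959 + √136346 ≈ -2.5059e+5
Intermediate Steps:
V = -343 (V = 3 - 346 = -343)
Z(c, E) = -3 + E
(-251328 + A(318, 385)) + √(Z(V, 89) + 136260) = (-251328 + 369) + √((-3 + 89) + 136260) = -250959 + √(86 + 136260) = -250959 + √136346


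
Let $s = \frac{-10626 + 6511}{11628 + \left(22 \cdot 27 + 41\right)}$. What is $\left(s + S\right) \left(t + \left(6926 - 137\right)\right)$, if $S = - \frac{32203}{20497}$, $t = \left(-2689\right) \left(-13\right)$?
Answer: $- \frac{20006793209824}{251354711} \approx -79596.0$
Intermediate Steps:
$s = - \frac{4115}{12263}$ ($s = - \frac{4115}{11628 + \left(594 + 41\right)} = - \frac{4115}{11628 + 635} = - \frac{4115}{12263} \approx -0.33556$)
$t = 34957$
$S = - \frac{32203}{20497}$ ($S = \left(-32203\right) \frac{1}{20497} = - \frac{32203}{20497} \approx -1.5711$)
$\left(s + S\right) \left(t + \left(6926 - 137\right)\right) = \left(- \frac{4115}{12263} - \frac{32203}{20497}\right) \left(34957 + \left(6926 - 137\right)\right) = - \frac{479250544 \left(34957 + 6789\right)}{251354711} = \left(- \frac{479250544}{251354711}\right) 41746 = - \frac{20006793209824}{251354711}$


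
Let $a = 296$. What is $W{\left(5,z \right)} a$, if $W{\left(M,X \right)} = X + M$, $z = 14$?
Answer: $5624$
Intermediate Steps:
$W{\left(M,X \right)} = M + X$
$W{\left(5,z \right)} a = \left(5 + 14\right) 296 = 19 \cdot 296 = 5624$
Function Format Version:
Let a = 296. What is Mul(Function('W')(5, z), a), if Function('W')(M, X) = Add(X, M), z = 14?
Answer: 5624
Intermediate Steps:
Function('W')(M, X) = Add(M, X)
Mul(Function('W')(5, z), a) = Mul(Add(5, 14), 296) = Mul(19, 296) = 5624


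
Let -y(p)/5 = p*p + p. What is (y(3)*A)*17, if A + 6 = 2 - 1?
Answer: 5100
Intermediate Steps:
A = -5 (A = -6 + (2 - 1) = -6 + 1 = -5)
y(p) = -5*p - 5*p² (y(p) = -5*(p*p + p) = -5*(p² + p) = -5*(p + p²) = -5*p - 5*p²)
(y(3)*A)*17 = (-5*3*(1 + 3)*(-5))*17 = (-5*3*4*(-5))*17 = -60*(-5)*17 = 300*17 = 5100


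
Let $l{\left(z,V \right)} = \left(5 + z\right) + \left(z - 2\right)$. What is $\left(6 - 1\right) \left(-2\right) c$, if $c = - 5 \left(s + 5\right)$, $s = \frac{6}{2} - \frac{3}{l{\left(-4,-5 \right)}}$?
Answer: $430$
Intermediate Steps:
$l{\left(z,V \right)} = 3 + 2 z$ ($l{\left(z,V \right)} = \left(5 + z\right) + \left(z - 2\right) = \left(5 + z\right) + \left(-2 + z\right) = 3 + 2 z$)
$s = \frac{18}{5}$ ($s = \frac{6}{2} - \frac{3}{3 + 2 \left(-4\right)} = 6 \cdot \frac{1}{2} - \frac{3}{3 - 8} = 3 - \frac{3}{-5} = 3 - - \frac{3}{5} = 3 + \frac{3}{5} = \frac{18}{5} \approx 3.6$)
$c = -43$ ($c = - 5 \left(\frac{18}{5} + 5\right) = \left(-5\right) \frac{43}{5} = -43$)
$\left(6 - 1\right) \left(-2\right) c = \left(6 - 1\right) \left(-2\right) \left(-43\right) = 5 \left(-2\right) \left(-43\right) = \left(-10\right) \left(-43\right) = 430$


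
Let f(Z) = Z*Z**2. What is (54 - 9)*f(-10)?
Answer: -45000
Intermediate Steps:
f(Z) = Z**3
(54 - 9)*f(-10) = (54 - 9)*(-10)**3 = 45*(-1000) = -45000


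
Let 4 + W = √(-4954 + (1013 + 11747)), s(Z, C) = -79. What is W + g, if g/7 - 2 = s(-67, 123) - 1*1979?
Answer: -14396 + √7806 ≈ -14308.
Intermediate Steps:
W = -4 + √7806 (W = -4 + √(-4954 + (1013 + 11747)) = -4 + √(-4954 + 12760) = -4 + √7806 ≈ 84.352)
g = -14392 (g = 14 + 7*(-79 - 1*1979) = 14 + 7*(-79 - 1979) = 14 + 7*(-2058) = 14 - 14406 = -14392)
W + g = (-4 + √7806) - 14392 = -14396 + √7806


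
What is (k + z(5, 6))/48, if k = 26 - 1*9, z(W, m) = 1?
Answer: 3/8 ≈ 0.37500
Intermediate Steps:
k = 17 (k = 26 - 9 = 17)
(k + z(5, 6))/48 = (17 + 1)/48 = (1/48)*18 = 3/8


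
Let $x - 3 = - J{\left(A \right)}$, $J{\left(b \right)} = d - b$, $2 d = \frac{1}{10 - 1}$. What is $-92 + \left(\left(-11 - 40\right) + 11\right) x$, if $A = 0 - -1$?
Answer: $- \frac{2248}{9} \approx -249.78$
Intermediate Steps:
$d = \frac{1}{18}$ ($d = \frac{1}{2 \left(10 - 1\right)} = \frac{1}{2 \cdot 9} = \frac{1}{2} \cdot \frac{1}{9} = \frac{1}{18} \approx 0.055556$)
$A = 1$ ($A = 0 + 1 = 1$)
$J{\left(b \right)} = \frac{1}{18} - b$
$x = \frac{71}{18}$ ($x = 3 - \left(\frac{1}{18} - 1\right) = 3 - - \frac{17}{18} = 3 + \frac{17}{18} = \frac{71}{18} \approx 3.9444$)
$-92 + \left(\left(-11 - 40\right) + 11\right) x = -92 + \left(\left(-11 - 40\right) + 11\right) \frac{71}{18} = -92 + \left(-51 + 11\right) \frac{71}{18} = -92 - \frac{1420}{9} = - \frac{2248}{9}$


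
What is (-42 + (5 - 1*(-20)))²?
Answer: 289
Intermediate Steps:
(-42 + (5 - 1*(-20)))² = (-42 + (5 + 20))² = (-42 + 25)² = (-17)² = 289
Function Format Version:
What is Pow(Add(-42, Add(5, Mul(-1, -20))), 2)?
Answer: 289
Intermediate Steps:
Pow(Add(-42, Add(5, Mul(-1, -20))), 2) = Pow(Add(-42, Add(5, 20)), 2) = Pow(Add(-42, 25), 2) = Pow(-17, 2) = 289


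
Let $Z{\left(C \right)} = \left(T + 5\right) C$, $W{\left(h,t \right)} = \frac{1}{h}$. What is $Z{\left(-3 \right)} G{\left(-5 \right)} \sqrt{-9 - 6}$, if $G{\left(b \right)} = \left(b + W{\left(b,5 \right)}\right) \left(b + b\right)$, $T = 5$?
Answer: $- 1560 i \sqrt{15} \approx - 6041.9 i$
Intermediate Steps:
$Z{\left(C \right)} = 10 C$ ($Z{\left(C \right)} = \left(5 + 5\right) C = 10 C$)
$G{\left(b \right)} = 2 b \left(b + \frac{1}{b}\right)$ ($G{\left(b \right)} = \left(b + \frac{1}{b}\right) \left(b + b\right) = \left(b + \frac{1}{b}\right) 2 b = 2 b \left(b + \frac{1}{b}\right)$)
$Z{\left(-3 \right)} G{\left(-5 \right)} \sqrt{-9 - 6} = 10 \left(-3\right) \left(2 + 2 \left(-5\right)^{2}\right) \sqrt{-9 - 6} = - 30 \left(2 + 2 \cdot 25\right) \sqrt{-15} = - 30 \left(2 + 50\right) i \sqrt{15} = \left(-30\right) 52 i \sqrt{15} = - 1560 i \sqrt{15}$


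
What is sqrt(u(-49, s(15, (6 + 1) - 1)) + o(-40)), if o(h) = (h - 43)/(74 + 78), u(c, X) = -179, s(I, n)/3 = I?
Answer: I*sqrt(1037058)/76 ≈ 13.399*I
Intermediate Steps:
s(I, n) = 3*I
o(h) = -43/152 + h/152 (o(h) = (-43 + h)/152 = (-43 + h)*(1/152) = -43/152 + h/152)
sqrt(u(-49, s(15, (6 + 1) - 1)) + o(-40)) = sqrt(-179 + (-43/152 + (1/152)*(-40))) = sqrt(-179 + (-43/152 - 5/19)) = sqrt(-179 - 83/152) = sqrt(-27291/152) = I*sqrt(1037058)/76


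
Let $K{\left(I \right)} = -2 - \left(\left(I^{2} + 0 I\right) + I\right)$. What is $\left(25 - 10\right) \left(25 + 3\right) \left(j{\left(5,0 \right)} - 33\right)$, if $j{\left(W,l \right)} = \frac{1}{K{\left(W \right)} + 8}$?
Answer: $- \frac{27755}{2} \approx -13878.0$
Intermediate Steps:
$K{\left(I \right)} = -2 - I - I^{2}$ ($K{\left(I \right)} = -2 - \left(\left(I^{2} + 0\right) + I\right) = -2 - \left(I^{2} + I\right) = -2 - \left(I + I^{2}\right) = -2 - I - I^{2}$)
$j{\left(W,l \right)} = \frac{1}{6 - W - W^{2}}$ ($j{\left(W,l \right)} = \frac{1}{\left(-2 - W - W^{2}\right) + 8} = \frac{1}{6 - W - W^{2}}$)
$\left(25 - 10\right) \left(25 + 3\right) \left(j{\left(5,0 \right)} - 33\right) = \left(25 - 10\right) \left(25 + 3\right) \left(- \frac{1}{-6 + 5 + 5^{2}} - 33\right) = 15 \cdot 28 \left(- \frac{1}{-6 + 5 + 25} - 33\right) = 420 \left(- \frac{1}{24} - 33\right) = 420 \left(- \frac{793}{24}\right) = - \frac{27755}{2}$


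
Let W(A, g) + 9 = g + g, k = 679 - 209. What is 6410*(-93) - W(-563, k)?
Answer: -597061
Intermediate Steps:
k = 470
W(A, g) = -9 + 2*g (W(A, g) = -9 + (g + g) = -9 + 2*g)
6410*(-93) - W(-563, k) = 6410*(-93) - (-9 + 2*470) = -596130 - (-9 + 940) = -596130 - 1*931 = -596130 - 931 = -597061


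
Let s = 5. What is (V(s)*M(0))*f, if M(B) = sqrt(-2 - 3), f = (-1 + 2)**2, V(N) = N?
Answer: 5*I*sqrt(5) ≈ 11.18*I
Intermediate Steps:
f = 1 (f = 1**2 = 1)
M(B) = I*sqrt(5) (M(B) = sqrt(-5) = I*sqrt(5))
(V(s)*M(0))*f = (5*(I*sqrt(5)))*1 = (5*I*sqrt(5))*1 = 5*I*sqrt(5)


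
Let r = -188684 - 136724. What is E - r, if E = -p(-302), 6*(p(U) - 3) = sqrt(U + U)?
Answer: 325405 - I*sqrt(151)/3 ≈ 3.2541e+5 - 4.0961*I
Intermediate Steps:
r = -325408
p(U) = 3 + sqrt(2)*sqrt(U)/6 (p(U) = 3 + sqrt(U + U)/6 = 3 + sqrt(2*U)/6 = 3 + (sqrt(2)*sqrt(U))/6 = 3 + sqrt(2)*sqrt(U)/6)
E = -3 - I*sqrt(151)/3 (E = -(3 + sqrt(2)*sqrt(-302)/6) = -(3 + sqrt(2)*(I*sqrt(302))/6) = -(3 + I*sqrt(151)/3) = -3 - I*sqrt(151)/3 ≈ -3.0 - 4.0961*I)
E - r = (-3 - I*sqrt(151)/3) - 1*(-325408) = (-3 - I*sqrt(151)/3) + 325408 = 325405 - I*sqrt(151)/3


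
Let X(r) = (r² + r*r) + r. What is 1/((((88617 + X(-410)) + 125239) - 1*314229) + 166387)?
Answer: 1/401804 ≈ 2.4888e-6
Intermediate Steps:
X(r) = r + 2*r² (X(r) = (r² + r²) + r = 2*r² + r = r + 2*r²)
1/((((88617 + X(-410)) + 125239) - 1*314229) + 166387) = 1/((((88617 - 410*(1 + 2*(-410))) + 125239) - 1*314229) + 166387) = 1/((((88617 - 410*(1 - 820)) + 125239) - 314229) + 166387) = 1/((((88617 - 410*(-819)) + 125239) - 314229) + 166387) = 1/((((88617 + 335790) + 125239) - 314229) + 166387) = 1/(((424407 + 125239) - 314229) + 166387) = 1/((549646 - 314229) + 166387) = 1/(235417 + 166387) = 1/401804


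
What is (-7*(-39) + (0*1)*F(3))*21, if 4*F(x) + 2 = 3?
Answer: 5733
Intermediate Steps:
F(x) = ¼ (F(x) = -½ + (¼)*3 = -½ + ¾ = ¼)
(-7*(-39) + (0*1)*F(3))*21 = (-7*(-39) + (0*1)*(¼))*21 = (273 + 0*(¼))*21 = (273 + 0)*21 = 273*21 = 5733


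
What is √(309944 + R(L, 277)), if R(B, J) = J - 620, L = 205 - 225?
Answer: √309601 ≈ 556.42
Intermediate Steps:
L = -20
R(B, J) = -620 + J
√(309944 + R(L, 277)) = √(309944 + (-620 + 277)) = √(309944 - 343) = √309601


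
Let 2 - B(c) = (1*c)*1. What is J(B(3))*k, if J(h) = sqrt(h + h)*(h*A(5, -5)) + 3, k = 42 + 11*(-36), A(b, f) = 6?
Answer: -1062 + 2124*I*sqrt(2) ≈ -1062.0 + 3003.8*I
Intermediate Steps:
k = -354 (k = 42 - 396 = -354)
B(c) = 2 - c (B(c) = 2 - 1*c = 2 - c)
J(h) = 3 + 6*sqrt(2)*h**(3/2) (J(h) = sqrt(h + h)*(h*6) + 3 = sqrt(2*h)*(6*h) + 3 = (sqrt(2)*sqrt(h))*(6*h) + 3 = 6*sqrt(2)*h**(3/2) + 3 = 3 + 6*sqrt(2)*h**(3/2))
J(B(3))*k = (3 + 6*sqrt(2)*(2 - 1*3)**(3/2))*(-354) = (3 + 6*sqrt(2)*(2 - 3)**(3/2))*(-354) = (3 + 6*sqrt(2)*(-1)**(3/2))*(-354) = (3 + 6*sqrt(2)*(-I))*(-354) = (3 - 6*I*sqrt(2))*(-354) = -1062 + 2124*I*sqrt(2)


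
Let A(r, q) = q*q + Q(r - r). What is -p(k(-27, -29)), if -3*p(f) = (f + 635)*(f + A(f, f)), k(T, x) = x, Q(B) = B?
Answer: 164024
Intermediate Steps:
A(r, q) = q² (A(r, q) = q*q + (r - r) = q² + 0 = q²)
p(f) = -(635 + f)*(f + f²)/3 (p(f) = -(f + 635)*(f + f²)/3 = -(635 + f)*(f + f²)/3)
-p(k(-27, -29)) = -(-29)*(-635 - 1*(-29)² - 636*(-29))/3 = -(-29)*(-635 - 1*841 + 18444)/3 = -(-29)*(-635 - 841 + 18444)/3 = -(-29)*16968/3 = -1*(-164024) = 164024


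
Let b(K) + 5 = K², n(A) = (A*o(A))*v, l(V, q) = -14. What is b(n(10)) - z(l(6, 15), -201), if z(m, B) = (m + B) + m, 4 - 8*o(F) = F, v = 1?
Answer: 1121/4 ≈ 280.25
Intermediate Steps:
o(F) = ½ - F/8
z(m, B) = B + 2*m (z(m, B) = (B + m) + m = B + 2*m)
n(A) = A*(½ - A/8) (n(A) = (A*(½ - A/8))*1 = A*(½ - A/8))
b(K) = -5 + K²
b(n(10)) - z(l(6, 15), -201) = (-5 + ((⅛)*10*(4 - 1*10))²) - (-201 + 2*(-14)) = (-5 + ((⅛)*10*(4 - 10))²) - (-201 - 28) = (-5 + ((⅛)*10*(-6))²) - 1*(-229) = (-5 + (-15/2)²) + 229 = (-5 + 225/4) + 229 = 205/4 + 229 = 1121/4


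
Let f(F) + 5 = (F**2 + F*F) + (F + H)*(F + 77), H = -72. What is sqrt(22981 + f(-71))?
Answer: 10*sqrt(322) ≈ 179.44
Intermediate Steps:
f(F) = -5 + 2*F**2 + (-72 + F)*(77 + F) (f(F) = -5 + ((F**2 + F*F) + (F - 72)*(F + 77)) = -5 + ((F**2 + F**2) + (-72 + F)*(77 + F)) = -5 + (2*F**2 + (-72 + F)*(77 + F)) = -5 + 2*F**2 + (-72 + F)*(77 + F))
sqrt(22981 + f(-71)) = sqrt(22981 + (-5549 + 3*(-71)**2 + 5*(-71))) = sqrt(22981 + (-5549 + 3*5041 - 355)) = sqrt(22981 + (-5549 + 15123 - 355)) = sqrt(22981 + 9219) = sqrt(32200) = 10*sqrt(322)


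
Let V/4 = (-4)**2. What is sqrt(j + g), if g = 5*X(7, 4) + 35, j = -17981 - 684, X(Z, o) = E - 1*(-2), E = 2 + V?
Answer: I*sqrt(18290) ≈ 135.24*I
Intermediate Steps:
V = 64 (V = 4*(-4)**2 = 4*16 = 64)
E = 66 (E = 2 + 64 = 66)
X(Z, o) = 68 (X(Z, o) = 66 - 1*(-2) = 66 + 2 = 68)
j = -18665
g = 375 (g = 5*68 + 35 = 340 + 35 = 375)
sqrt(j + g) = sqrt(-18665 + 375) = sqrt(-18290) = I*sqrt(18290)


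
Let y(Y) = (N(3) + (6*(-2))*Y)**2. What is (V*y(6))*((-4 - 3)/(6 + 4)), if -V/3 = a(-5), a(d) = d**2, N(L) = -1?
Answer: 559545/2 ≈ 2.7977e+5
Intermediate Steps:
V = -75 (V = -3*(-5)**2 = -3*25 = -75)
y(Y) = (-1 - 12*Y)**2 (y(Y) = (-1 + (6*(-2))*Y)**2 = (-1 - 12*Y)**2)
(V*y(6))*((-4 - 3)/(6 + 4)) = (-75*(1 + 12*6)**2)*((-4 - 3)/(6 + 4)) = (-75*(1 + 72)**2)*(-7/10) = (-75*73**2)*(-7*1/10) = -75*5329*(-7/10) = -399675*(-7/10) = 559545/2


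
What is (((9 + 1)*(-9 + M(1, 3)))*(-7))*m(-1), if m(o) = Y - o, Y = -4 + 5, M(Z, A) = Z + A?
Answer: 700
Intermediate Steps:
M(Z, A) = A + Z
Y = 1
m(o) = 1 - o
(((9 + 1)*(-9 + M(1, 3)))*(-7))*m(-1) = (((9 + 1)*(-9 + (3 + 1)))*(-7))*(1 - 1*(-1)) = ((10*(-9 + 4))*(-7))*(1 + 1) = ((10*(-5))*(-7))*2 = -50*(-7)*2 = 350*2 = 700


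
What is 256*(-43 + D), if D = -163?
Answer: -52736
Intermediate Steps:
256*(-43 + D) = 256*(-43 - 163) = 256*(-206) = -52736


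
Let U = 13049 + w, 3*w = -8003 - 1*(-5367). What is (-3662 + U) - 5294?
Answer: 9643/3 ≈ 3214.3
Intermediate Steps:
w = -2636/3 (w = (-8003 - 1*(-5367))/3 = (-8003 + 5367)/3 = (⅓)*(-2636) = -2636/3 ≈ -878.67)
U = 36511/3 (U = 13049 - 2636/3 = 36511/3 ≈ 12170.)
(-3662 + U) - 5294 = (-3662 + 36511/3) - 5294 = 25525/3 - 5294 = 9643/3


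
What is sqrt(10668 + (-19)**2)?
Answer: sqrt(11029) ≈ 105.02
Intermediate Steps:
sqrt(10668 + (-19)**2) = sqrt(10668 + 361) = sqrt(11029)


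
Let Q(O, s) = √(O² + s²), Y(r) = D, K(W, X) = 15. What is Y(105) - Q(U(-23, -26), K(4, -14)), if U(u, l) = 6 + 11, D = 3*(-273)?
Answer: -819 - √514 ≈ -841.67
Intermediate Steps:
D = -819
Y(r) = -819
U(u, l) = 17
Y(105) - Q(U(-23, -26), K(4, -14)) = -819 - √(17² + 15²) = -819 - √(289 + 225) = -819 - √514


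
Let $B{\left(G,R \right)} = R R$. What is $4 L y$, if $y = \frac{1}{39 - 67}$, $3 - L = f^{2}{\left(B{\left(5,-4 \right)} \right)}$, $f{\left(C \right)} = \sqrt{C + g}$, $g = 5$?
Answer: $\frac{18}{7} \approx 2.5714$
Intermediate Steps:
$B{\left(G,R \right)} = R^{2}$
$f{\left(C \right)} = \sqrt{5 + C}$ ($f{\left(C \right)} = \sqrt{C + 5} = \sqrt{5 + C}$)
$L = -18$ ($L = 3 - \left(\sqrt{5 + \left(-4\right)^{2}}\right)^{2} = 3 - \left(\sqrt{5 + 16}\right)^{2} = 3 - \left(\sqrt{21}\right)^{2} = 3 - 21 = -18$)
$y = - \frac{1}{28}$ ($y = \frac{1}{-28} = - \frac{1}{28} \approx -0.035714$)
$4 L y = 4 \left(-18\right) \left(- \frac{1}{28}\right) = \left(-72\right) \left(- \frac{1}{28}\right) = \frac{18}{7}$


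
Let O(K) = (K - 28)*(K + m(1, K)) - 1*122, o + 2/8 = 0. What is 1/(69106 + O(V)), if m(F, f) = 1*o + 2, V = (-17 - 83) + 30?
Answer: 2/151345 ≈ 1.3215e-5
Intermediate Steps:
o = -¼ (o = -¼ + 0 = -¼ ≈ -0.25000)
V = -70 (V = -100 + 30 = -70)
m(F, f) = 7/4 (m(F, f) = 1*(-¼) + 2 = -¼ + 2 = 7/4)
O(K) = -122 + (-28 + K)*(7/4 + K) (O(K) = (K - 28)*(K + 7/4) - 1*122 = (-28 + K)*(7/4 + K) - 122 = -122 + (-28 + K)*(7/4 + K))
1/(69106 + O(V)) = 1/(69106 + (-171 + (-70)² - 105/4*(-70))) = 1/(69106 + (-171 + 4900 + 3675/2)) = 1/(69106 + 13133/2) = 1/(151345/2) = 2/151345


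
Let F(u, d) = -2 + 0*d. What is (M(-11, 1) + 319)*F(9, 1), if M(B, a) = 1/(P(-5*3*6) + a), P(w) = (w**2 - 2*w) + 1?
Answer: -2641959/4141 ≈ -638.00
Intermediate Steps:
F(u, d) = -2 (F(u, d) = -2 + 0 = -2)
P(w) = 1 + w**2 - 2*w
M(B, a) = 1/(8281 + a) (M(B, a) = 1/((1 + (-5*3*6)**2 - 2*(-5*3)*6) + a) = 1/((1 + (-15*6)**2 - (-30)*6) + a) = 1/((1 + (-90)**2 - 2*(-90)) + a) = 1/((1 + 8100 + 180) + a) = 1/(8281 + a))
(M(-11, 1) + 319)*F(9, 1) = (1/(8281 + 1) + 319)*(-2) = (1/8282 + 319)*(-2) = (2641959/8282)*(-2) = -2641959/4141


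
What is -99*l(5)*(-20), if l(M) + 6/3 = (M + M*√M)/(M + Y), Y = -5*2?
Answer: -5940 - 1980*√5 ≈ -10367.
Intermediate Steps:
Y = -10
l(M) = -2 + (M + M^(3/2))/(-10 + M) (l(M) = -2 + (M + M*√M)/(M - 10) = -2 + (M + M^(3/2))/(-10 + M))
-99*l(5)*(-20) = -99*(20 + 5^(3/2) - 1*5)/(-10 + 5)*(-20) = -99*(20 + 5*√5 - 5)/(-5)*(-20) = -(-99)*(15 + 5*√5)/5*(-20) = -99*(-3 - √5)*(-20) = (297 + 99*√5)*(-20) = -5940 - 1980*√5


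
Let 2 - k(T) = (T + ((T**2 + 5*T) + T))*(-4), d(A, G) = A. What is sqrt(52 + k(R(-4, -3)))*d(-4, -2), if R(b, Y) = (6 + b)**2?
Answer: -4*sqrt(230) ≈ -60.663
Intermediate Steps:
k(T) = 2 + 4*T**2 + 28*T (k(T) = 2 - (T + ((T**2 + 5*T) + T))*(-4) = 2 - (T + (T**2 + 6*T))*(-4) = 2 - (T**2 + 7*T)*(-4) = 2 - (-28*T - 4*T**2) = 2 + (4*T**2 + 28*T) = 2 + 4*T**2 + 28*T)
sqrt(52 + k(R(-4, -3)))*d(-4, -2) = sqrt(52 + (2 + 4*((6 - 4)**2)**2 + 28*(6 - 4)**2))*(-4) = sqrt(52 + (2 + 4*(2**2)**2 + 28*2**2))*(-4) = sqrt(52 + (2 + 4*4**2 + 28*4))*(-4) = sqrt(52 + (2 + 4*16 + 112))*(-4) = sqrt(52 + (2 + 64 + 112))*(-4) = sqrt(52 + 178)*(-4) = sqrt(230)*(-4) = -4*sqrt(230)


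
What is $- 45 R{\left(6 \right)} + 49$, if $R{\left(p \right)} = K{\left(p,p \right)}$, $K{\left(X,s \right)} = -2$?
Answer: $139$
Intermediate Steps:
$R{\left(p \right)} = -2$
$- 45 R{\left(6 \right)} + 49 = \left(-45\right) \left(-2\right) + 49 = 90 + 49 = 139$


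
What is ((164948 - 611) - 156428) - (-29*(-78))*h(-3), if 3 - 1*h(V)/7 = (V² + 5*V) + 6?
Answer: -39593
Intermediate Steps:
h(V) = -21 - 35*V - 7*V² (h(V) = 21 - 7*((V² + 5*V) + 6) = 21 - 7*(6 + V² + 5*V) = 21 + (-42 - 35*V - 7*V²) = -21 - 35*V - 7*V²)
((164948 - 611) - 156428) - (-29*(-78))*h(-3) = ((164948 - 611) - 156428) - (-29*(-78))*(-21 - 35*(-3) - 7*(-3)²) = (164337 - 156428) - 2262*(-21 + 105 - 7*9) = 7909 - 2262*(-21 + 105 - 63) = 7909 - 2262*21 = 7909 - 1*47502 = 7909 - 47502 = -39593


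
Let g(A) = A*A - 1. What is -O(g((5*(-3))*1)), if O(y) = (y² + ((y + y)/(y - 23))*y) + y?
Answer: -10230752/201 ≈ -50899.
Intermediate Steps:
g(A) = -1 + A² (g(A) = A² - 1 = -1 + A²)
O(y) = y + y² + 2*y²/(-23 + y) (O(y) = (y² + ((2*y)/(-23 + y))*y) + y = (y² + (2*y/(-23 + y))*y) + y = (y² + 2*y²/(-23 + y)) + y = y + y² + 2*y²/(-23 + y))
-O(g((5*(-3))*1)) = -(-1 + ((5*(-3))*1)²)*(-23 + (-1 + ((5*(-3))*1)²)² - 20*(-1 + ((5*(-3))*1)²))/(-23 + (-1 + ((5*(-3))*1)²)) = -(-1 + (-15*1)²)*(-23 + (-1 + (-15*1)²)² - 20*(-1 + (-15*1)²))/(-23 + (-1 + (-15*1)²)) = -(-1 + (-15)²)*(-23 + (-1 + (-15)²)² - 20*(-1 + (-15)²))/(-23 + (-1 + (-15)²)) = -(-1 + 225)*(-23 + (-1 + 225)² - 20*(-1 + 225))/(-23 + (-1 + 225)) = -224*(-23 + 224² - 20*224)/(-23 + 224) = -224*(-23 + 50176 - 4480)/201 = -224*45673/201 = -1*10230752/201 = -10230752/201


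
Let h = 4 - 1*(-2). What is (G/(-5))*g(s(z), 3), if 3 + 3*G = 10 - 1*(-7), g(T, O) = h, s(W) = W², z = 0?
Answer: -28/5 ≈ -5.6000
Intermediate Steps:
h = 6 (h = 4 + 2 = 6)
g(T, O) = 6
G = 14/3 (G = -1 + (10 - 1*(-7))/3 = -1 + (10 + 7)/3 = -1 + (⅓)*17 = -1 + 17/3 = 14/3 ≈ 4.6667)
(G/(-5))*g(s(z), 3) = ((14/3)/(-5))*6 = ((14/3)*(-⅕))*6 = -14/15*6 = -28/5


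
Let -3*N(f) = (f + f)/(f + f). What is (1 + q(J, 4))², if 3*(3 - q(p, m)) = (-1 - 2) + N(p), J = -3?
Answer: 2116/81 ≈ 26.123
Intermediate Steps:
N(f) = -⅓ (N(f) = -(f + f)/(3*(f + f)) = -2*f/(3*(2*f)) = -2*f*1/(2*f)/3 = -⅓*1 = -⅓)
q(p, m) = 37/9 (q(p, m) = 3 - ((-1 - 2) - ⅓)/3 = 3 - (-3 - ⅓)/3 = 3 - ⅓*(-10/3) = 3 + 10/9 = 37/9)
(1 + q(J, 4))² = (1 + 37/9)² = (46/9)² = 2116/81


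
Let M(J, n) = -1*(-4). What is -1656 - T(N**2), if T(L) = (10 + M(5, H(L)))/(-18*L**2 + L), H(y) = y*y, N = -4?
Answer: -543167/328 ≈ -1656.0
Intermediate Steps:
H(y) = y**2
M(J, n) = 4
T(L) = 14/(L - 18*L**2) (T(L) = (10 + 4)/(-18*L**2 + L) = 14/(L - 18*L**2))
-1656 - T(N**2) = -1656 - (-14)/(((-4)**2)*(-1 + 18*(-4)**2)) = -1656 - (-14)/(16*(-1 + 18*16)) = -1656 - (-14)/(16*(-1 + 288)) = -1656 - (-14)/(16*287) = -1656 - 1*(-1/328) = -1656 + 1/328 = -543167/328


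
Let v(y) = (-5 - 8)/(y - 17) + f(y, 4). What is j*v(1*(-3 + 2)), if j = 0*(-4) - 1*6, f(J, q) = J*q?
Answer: 59/3 ≈ 19.667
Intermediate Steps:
j = -6 (j = 0 - 6 = -6)
v(y) = -13/(-17 + y) + 4*y (v(y) = (-5 - 8)/(y - 17) + y*4 = -13/(-17 + y) + 4*y)
j*v(1*(-3 + 2)) = -6*(-13 - 68*(-3 + 2) + 4*(1*(-3 + 2))²)/(-17 + 1*(-3 + 2)) = -6*(-13 - 68*(-1) + 4*(1*(-1))²)/(-17 + 1*(-1)) = -6*(-13 - 68*(-1) + 4*(-1)²)/(-17 - 1) = -6*(-13 + 68 + 4*1)/(-18) = -(-1)*(-13 + 68 + 4)/3 = -(-1)*59/3 = -6*(-59/18) = 59/3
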